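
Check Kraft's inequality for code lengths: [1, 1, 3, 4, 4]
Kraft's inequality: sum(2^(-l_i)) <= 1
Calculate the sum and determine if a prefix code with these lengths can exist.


Sum = 2^(-1) + 2^(-1) + 2^(-3) + 2^(-4) + 2^(-4)
    = 0.5 + 0.5 + 0.125 + 0.0625 + 0.0625
    = 20/16 = 1.25
Since 1.25 > 1, Kraft's inequality is NOT satisfied.
A prefix code with these lengths CANNOT exist.

Kraft sum = 1.25. Not satisfied.


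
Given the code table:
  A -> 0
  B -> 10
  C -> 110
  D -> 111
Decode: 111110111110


Decoding:
111 -> D
110 -> C
111 -> D
110 -> C


Result: DCDC


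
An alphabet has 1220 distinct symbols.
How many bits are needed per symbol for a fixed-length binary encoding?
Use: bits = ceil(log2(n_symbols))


log2(1220) = 10.2527
Bracket: 2^10 = 1024 < 1220 <= 2^11 = 2048
So ceil(log2(1220)) = 11

bits = ceil(log2(1220)) = ceil(10.2527) = 11 bits


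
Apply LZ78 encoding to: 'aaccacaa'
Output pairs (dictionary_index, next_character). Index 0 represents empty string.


LZ78 encoding steps:
Dictionary: {0: ''}
Step 1: w='' (idx 0), next='a' -> output (0, 'a'), add 'a' as idx 1
Step 2: w='a' (idx 1), next='c' -> output (1, 'c'), add 'ac' as idx 2
Step 3: w='' (idx 0), next='c' -> output (0, 'c'), add 'c' as idx 3
Step 4: w='ac' (idx 2), next='a' -> output (2, 'a'), add 'aca' as idx 4
Step 5: w='a' (idx 1), end of input -> output (1, '')


Encoded: [(0, 'a'), (1, 'c'), (0, 'c'), (2, 'a'), (1, '')]


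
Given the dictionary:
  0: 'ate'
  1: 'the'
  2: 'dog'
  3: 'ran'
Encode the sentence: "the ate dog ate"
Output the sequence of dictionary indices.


Look up each word in the dictionary:
  'the' -> 1
  'ate' -> 0
  'dog' -> 2
  'ate' -> 0

Encoded: [1, 0, 2, 0]


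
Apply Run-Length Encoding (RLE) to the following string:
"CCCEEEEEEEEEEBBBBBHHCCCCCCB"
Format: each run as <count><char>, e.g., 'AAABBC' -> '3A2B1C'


Scanning runs left to right:
  i=0: run of 'C' x 3 -> '3C'
  i=3: run of 'E' x 10 -> '10E'
  i=13: run of 'B' x 5 -> '5B'
  i=18: run of 'H' x 2 -> '2H'
  i=20: run of 'C' x 6 -> '6C'
  i=26: run of 'B' x 1 -> '1B'

RLE = 3C10E5B2H6C1B


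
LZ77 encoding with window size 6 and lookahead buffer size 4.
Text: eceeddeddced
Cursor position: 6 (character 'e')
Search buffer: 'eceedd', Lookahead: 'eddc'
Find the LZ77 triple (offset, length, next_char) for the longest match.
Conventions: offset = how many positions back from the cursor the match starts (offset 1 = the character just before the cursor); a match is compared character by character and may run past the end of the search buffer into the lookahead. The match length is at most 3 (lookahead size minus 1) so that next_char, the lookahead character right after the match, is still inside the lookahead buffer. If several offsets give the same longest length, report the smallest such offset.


Try each offset into the search buffer:
  offset=1 (pos 5, char 'd'): match length 0
  offset=2 (pos 4, char 'd'): match length 0
  offset=3 (pos 3, char 'e'): match length 3
  offset=4 (pos 2, char 'e'): match length 1
  offset=5 (pos 1, char 'c'): match length 0
  offset=6 (pos 0, char 'e'): match length 1
Longest match has length 3 at offset 3.
next_char = character at position 6 + 3 = 9 -> 'c'

Best match: offset=3, length=3 (matching 'edd' starting at position 3)
LZ77 triple: (3, 3, 'c')


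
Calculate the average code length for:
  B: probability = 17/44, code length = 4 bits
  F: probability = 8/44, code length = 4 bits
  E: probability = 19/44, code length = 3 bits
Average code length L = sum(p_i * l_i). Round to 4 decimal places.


Weighted contributions p_i * l_i:
  B: (17/44) * 4 = 68/44
  F: (8/44) * 4 = 32/44
  E: (19/44) * 3 = 57/44
Sum = (68 + 32 + 57)/44 = 157/44

L = 157/44 = 3.5682 bits/symbol


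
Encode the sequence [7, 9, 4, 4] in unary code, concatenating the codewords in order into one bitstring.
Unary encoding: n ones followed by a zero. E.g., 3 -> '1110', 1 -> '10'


Encode each number as n ones followed by a terminating 0:
  7 -> 11111110 (8 bits)
  9 -> 1111111110 (10 bits)
  4 -> 11110 (5 bits)
  4 -> 11110 (5 bits)
Total length = 8 + 10 + 5 + 5 = 28 bits.

Unary([7, 9, 4, 4]) = 1111111011111111101111011110 (28 bits)


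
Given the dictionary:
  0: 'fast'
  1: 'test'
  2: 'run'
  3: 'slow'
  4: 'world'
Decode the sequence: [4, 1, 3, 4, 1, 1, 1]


Look up each index in the dictionary:
  4 -> 'world'
  1 -> 'test'
  3 -> 'slow'
  4 -> 'world'
  1 -> 'test'
  1 -> 'test'
  1 -> 'test'

Decoded: "world test slow world test test test"


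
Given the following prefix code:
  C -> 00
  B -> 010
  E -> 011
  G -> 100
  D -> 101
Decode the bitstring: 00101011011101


Decoding step by step:
Bits 00 -> C
Bits 101 -> D
Bits 011 -> E
Bits 011 -> E
Bits 101 -> D


Decoded message: CDEED


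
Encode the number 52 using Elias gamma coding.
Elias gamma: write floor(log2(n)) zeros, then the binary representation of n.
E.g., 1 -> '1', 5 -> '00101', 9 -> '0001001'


num_bits = floor(log2(52)) + 1 = 6
leading_zeros = num_bits - 1 = 5
binary(52) = 110100

Elias gamma(52) = '00000' + '110100' = 00000110100 (11 bits)


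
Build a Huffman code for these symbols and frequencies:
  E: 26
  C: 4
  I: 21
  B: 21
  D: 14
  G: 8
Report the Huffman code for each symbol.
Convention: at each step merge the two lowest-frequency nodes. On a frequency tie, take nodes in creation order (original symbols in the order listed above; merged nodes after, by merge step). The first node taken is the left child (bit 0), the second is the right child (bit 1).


Huffman tree construction:
Step 1: Merge C(4) + G(8) = 12
Step 2: Merge (C+G)(12) + D(14) = 26
Step 3: Merge I(21) + B(21) = 42
Step 4: Merge E(26) + ((C+G)+D)(26) = 52
Step 5: Merge (I+B)(42) + (E+((C+G)+D))(52) = 94
Read each symbol's code off the tree from the root (left child = 0, right child = 1).

Codes:
  E: 10 (length 2)
  C: 1100 (length 4)
  I: 00 (length 2)
  B: 01 (length 2)
  D: 111 (length 3)
  G: 1101 (length 4)
Average code length: 226/94 = 2.4043 bits/symbol


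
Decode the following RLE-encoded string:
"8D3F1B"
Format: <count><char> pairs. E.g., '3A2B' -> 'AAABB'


Expanding each <count><char> pair:
  8D -> 'DDDDDDDD'
  3F -> 'FFF'
  1B -> 'B'

Decoded = DDDDDDDDFFFB


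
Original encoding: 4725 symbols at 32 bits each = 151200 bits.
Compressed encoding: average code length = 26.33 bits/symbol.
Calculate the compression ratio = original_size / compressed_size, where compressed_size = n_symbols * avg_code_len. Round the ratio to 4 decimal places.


original_size = n_symbols * orig_bits = 4725 * 32 = 151200 bits
compressed_size = n_symbols * avg_code_len = 4725 * 26.33 = 124409.25 bits
ratio = original_size / compressed_size = 151200 / 124409.25 = 1.2153

Compression ratio = 1.2153


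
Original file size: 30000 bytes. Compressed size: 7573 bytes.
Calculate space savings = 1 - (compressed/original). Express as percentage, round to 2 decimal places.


ratio = compressed/original = 7573/30000 = 0.252433
savings = 1 - ratio = 1 - 0.252433 = 0.747567
as a percentage: 0.747567 * 100 = 74.76%

Space savings = 1 - 7573/30000 = 74.76%


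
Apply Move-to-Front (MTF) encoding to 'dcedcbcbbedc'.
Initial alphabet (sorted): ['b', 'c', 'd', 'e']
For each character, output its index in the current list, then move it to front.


MTF encoding:
'd': index 2 in ['b', 'c', 'd', 'e'] -> ['d', 'b', 'c', 'e']
'c': index 2 in ['d', 'b', 'c', 'e'] -> ['c', 'd', 'b', 'e']
'e': index 3 in ['c', 'd', 'b', 'e'] -> ['e', 'c', 'd', 'b']
'd': index 2 in ['e', 'c', 'd', 'b'] -> ['d', 'e', 'c', 'b']
'c': index 2 in ['d', 'e', 'c', 'b'] -> ['c', 'd', 'e', 'b']
'b': index 3 in ['c', 'd', 'e', 'b'] -> ['b', 'c', 'd', 'e']
'c': index 1 in ['b', 'c', 'd', 'e'] -> ['c', 'b', 'd', 'e']
'b': index 1 in ['c', 'b', 'd', 'e'] -> ['b', 'c', 'd', 'e']
'b': index 0 in ['b', 'c', 'd', 'e'] -> ['b', 'c', 'd', 'e']
'e': index 3 in ['b', 'c', 'd', 'e'] -> ['e', 'b', 'c', 'd']
'd': index 3 in ['e', 'b', 'c', 'd'] -> ['d', 'e', 'b', 'c']
'c': index 3 in ['d', 'e', 'b', 'c'] -> ['c', 'd', 'e', 'b']


Output: [2, 2, 3, 2, 2, 3, 1, 1, 0, 3, 3, 3]


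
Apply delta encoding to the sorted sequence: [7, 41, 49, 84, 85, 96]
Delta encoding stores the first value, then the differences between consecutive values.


First value: 7
Deltas:
  41 - 7 = 34
  49 - 41 = 8
  84 - 49 = 35
  85 - 84 = 1
  96 - 85 = 11


Delta encoded: [7, 34, 8, 35, 1, 11]


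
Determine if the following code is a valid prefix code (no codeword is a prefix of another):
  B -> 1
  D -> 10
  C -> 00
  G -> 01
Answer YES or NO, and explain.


Checking each pair (does one codeword prefix another?):
  B='1' vs D='10': prefix -- VIOLATION

NO -- this is NOT a valid prefix code. B (1) is a prefix of D (10).


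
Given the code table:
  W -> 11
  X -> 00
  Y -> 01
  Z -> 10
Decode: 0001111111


Decoding:
00 -> X
01 -> Y
11 -> W
11 -> W
11 -> W


Result: XYWWW


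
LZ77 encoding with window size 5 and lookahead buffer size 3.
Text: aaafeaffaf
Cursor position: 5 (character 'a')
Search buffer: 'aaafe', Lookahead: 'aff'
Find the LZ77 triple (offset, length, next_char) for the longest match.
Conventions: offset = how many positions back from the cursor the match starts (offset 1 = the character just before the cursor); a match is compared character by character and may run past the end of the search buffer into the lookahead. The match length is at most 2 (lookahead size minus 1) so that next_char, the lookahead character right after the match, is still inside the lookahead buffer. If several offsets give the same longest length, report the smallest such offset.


Try each offset into the search buffer:
  offset=1 (pos 4, char 'e'): match length 0
  offset=2 (pos 3, char 'f'): match length 0
  offset=3 (pos 2, char 'a'): match length 2
  offset=4 (pos 1, char 'a'): match length 1
  offset=5 (pos 0, char 'a'): match length 1
Longest match has length 2 at offset 3.
next_char = character at position 5 + 2 = 7 -> 'f'

Best match: offset=3, length=2 (matching 'af' starting at position 2)
LZ77 triple: (3, 2, 'f')


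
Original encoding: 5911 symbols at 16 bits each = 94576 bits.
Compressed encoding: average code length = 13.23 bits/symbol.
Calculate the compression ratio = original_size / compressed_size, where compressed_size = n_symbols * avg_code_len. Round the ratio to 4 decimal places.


original_size = n_symbols * orig_bits = 5911 * 16 = 94576 bits
compressed_size = n_symbols * avg_code_len = 5911 * 13.23 = 78202.53 bits
ratio = original_size / compressed_size = 94576 / 78202.53 = 1.2094

Compression ratio = 1.2094


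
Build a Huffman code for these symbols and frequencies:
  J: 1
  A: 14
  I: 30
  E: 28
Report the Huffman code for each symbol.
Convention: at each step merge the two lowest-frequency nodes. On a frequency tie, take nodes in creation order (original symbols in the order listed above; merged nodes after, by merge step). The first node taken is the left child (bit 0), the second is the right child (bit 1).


Huffman tree construction:
Step 1: Merge J(1) + A(14) = 15
Step 2: Merge (J+A)(15) + E(28) = 43
Step 3: Merge I(30) + ((J+A)+E)(43) = 73
Read each symbol's code off the tree from the root (left child = 0, right child = 1).

Codes:
  J: 100 (length 3)
  A: 101 (length 3)
  I: 0 (length 1)
  E: 11 (length 2)
Average code length: 131/73 = 1.7945 bits/symbol


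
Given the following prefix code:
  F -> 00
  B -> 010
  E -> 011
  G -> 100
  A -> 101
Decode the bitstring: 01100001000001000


Decoding step by step:
Bits 011 -> E
Bits 00 -> F
Bits 00 -> F
Bits 100 -> G
Bits 00 -> F
Bits 010 -> B
Bits 00 -> F


Decoded message: EFFGFBF


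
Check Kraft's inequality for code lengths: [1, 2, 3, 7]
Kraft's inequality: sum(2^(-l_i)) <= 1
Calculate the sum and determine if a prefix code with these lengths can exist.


Sum = 2^(-1) + 2^(-2) + 2^(-3) + 2^(-7)
    = 0.5 + 0.25 + 0.125 + 0.0078125
    = 113/128 = 0.8828125
Since 0.8828125 <= 1, Kraft's inequality IS satisfied.
A prefix code with these lengths CAN exist.

Kraft sum = 0.8828125. Satisfied.


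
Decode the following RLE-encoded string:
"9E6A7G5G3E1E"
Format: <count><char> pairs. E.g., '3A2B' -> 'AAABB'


Expanding each <count><char> pair:
  9E -> 'EEEEEEEEE'
  6A -> 'AAAAAA'
  7G -> 'GGGGGGG'
  5G -> 'GGGGG'
  3E -> 'EEE'
  1E -> 'E'

Decoded = EEEEEEEEEAAAAAAGGGGGGGGGGGGEEEE


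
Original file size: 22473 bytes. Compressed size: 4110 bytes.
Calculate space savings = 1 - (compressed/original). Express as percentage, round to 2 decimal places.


ratio = compressed/original = 4110/22473 = 0.182886
savings = 1 - ratio = 1 - 0.182886 = 0.817114
as a percentage: 0.817114 * 100 = 81.71%

Space savings = 1 - 4110/22473 = 81.71%


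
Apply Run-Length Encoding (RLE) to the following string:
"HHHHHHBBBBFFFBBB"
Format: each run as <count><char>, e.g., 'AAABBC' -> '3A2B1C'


Scanning runs left to right:
  i=0: run of 'H' x 6 -> '6H'
  i=6: run of 'B' x 4 -> '4B'
  i=10: run of 'F' x 3 -> '3F'
  i=13: run of 'B' x 3 -> '3B'

RLE = 6H4B3F3B


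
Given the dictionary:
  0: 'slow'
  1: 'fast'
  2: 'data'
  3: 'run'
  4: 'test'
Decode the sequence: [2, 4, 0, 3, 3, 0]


Look up each index in the dictionary:
  2 -> 'data'
  4 -> 'test'
  0 -> 'slow'
  3 -> 'run'
  3 -> 'run'
  0 -> 'slow'

Decoded: "data test slow run run slow"


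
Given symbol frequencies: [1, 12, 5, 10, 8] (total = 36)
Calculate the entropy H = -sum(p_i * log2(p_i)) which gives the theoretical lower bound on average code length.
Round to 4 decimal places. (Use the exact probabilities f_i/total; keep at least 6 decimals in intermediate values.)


Per-symbol terms -p_i * log2(p_i) with p_i = f_i/36:
  p = 1/36 = 0.027778: log2(p) = -5.169925, -p*log2(p) = 0.143609
  p = 12/36 = 0.333333: log2(p) = -1.584963, -p*log2(p) = 0.528321
  p = 5/36 = 0.138889: log2(p) = -2.847997, -p*log2(p) = 0.395555
  p = 10/36 = 0.277778: log2(p) = -1.847997, -p*log2(p) = 0.513332
  p = 8/36 = 0.222222: log2(p) = -2.169925, -p*log2(p) = 0.482206
H = 0.143609 + 0.528321 + 0.395555 + 0.513332 + 0.482206 = 2.063023

H = 2.063 bits/symbol


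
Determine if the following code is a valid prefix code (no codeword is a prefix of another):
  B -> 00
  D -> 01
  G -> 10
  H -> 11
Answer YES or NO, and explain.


Checking each pair (does one codeword prefix another?):
  B='00' vs D='01': no prefix
  B='00' vs G='10': no prefix
  B='00' vs H='11': no prefix
  D='01' vs B='00': no prefix
  D='01' vs G='10': no prefix
  D='01' vs H='11': no prefix
  G='10' vs B='00': no prefix
  G='10' vs D='01': no prefix
  G='10' vs H='11': no prefix
  H='11' vs B='00': no prefix
  H='11' vs D='01': no prefix
  H='11' vs G='10': no prefix
No violation found over all pairs.

YES -- this is a valid prefix code. No codeword is a prefix of any other codeword.


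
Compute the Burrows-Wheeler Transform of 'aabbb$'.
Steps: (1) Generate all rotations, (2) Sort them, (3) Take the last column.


Rotations (sorted):
  0: $aabbb -> last char: b
  1: aabbb$ -> last char: $
  2: abbb$a -> last char: a
  3: b$aabb -> last char: b
  4: bb$aab -> last char: b
  5: bbb$aa -> last char: a


BWT = b$abba


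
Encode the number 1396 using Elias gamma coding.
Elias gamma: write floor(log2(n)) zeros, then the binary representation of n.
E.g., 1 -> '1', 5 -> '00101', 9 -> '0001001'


num_bits = floor(log2(1396)) + 1 = 11
leading_zeros = num_bits - 1 = 10
binary(1396) = 10101110100

Elias gamma(1396) = '0000000000' + '10101110100' = 000000000010101110100 (21 bits)


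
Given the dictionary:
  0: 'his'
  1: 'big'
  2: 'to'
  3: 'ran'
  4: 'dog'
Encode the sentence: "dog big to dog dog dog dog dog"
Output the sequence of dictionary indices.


Look up each word in the dictionary:
  'dog' -> 4
  'big' -> 1
  'to' -> 2
  'dog' -> 4
  'dog' -> 4
  'dog' -> 4
  'dog' -> 4
  'dog' -> 4

Encoded: [4, 1, 2, 4, 4, 4, 4, 4]


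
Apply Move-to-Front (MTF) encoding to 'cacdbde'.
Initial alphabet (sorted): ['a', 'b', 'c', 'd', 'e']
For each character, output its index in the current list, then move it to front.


MTF encoding:
'c': index 2 in ['a', 'b', 'c', 'd', 'e'] -> ['c', 'a', 'b', 'd', 'e']
'a': index 1 in ['c', 'a', 'b', 'd', 'e'] -> ['a', 'c', 'b', 'd', 'e']
'c': index 1 in ['a', 'c', 'b', 'd', 'e'] -> ['c', 'a', 'b', 'd', 'e']
'd': index 3 in ['c', 'a', 'b', 'd', 'e'] -> ['d', 'c', 'a', 'b', 'e']
'b': index 3 in ['d', 'c', 'a', 'b', 'e'] -> ['b', 'd', 'c', 'a', 'e']
'd': index 1 in ['b', 'd', 'c', 'a', 'e'] -> ['d', 'b', 'c', 'a', 'e']
'e': index 4 in ['d', 'b', 'c', 'a', 'e'] -> ['e', 'd', 'b', 'c', 'a']


Output: [2, 1, 1, 3, 3, 1, 4]


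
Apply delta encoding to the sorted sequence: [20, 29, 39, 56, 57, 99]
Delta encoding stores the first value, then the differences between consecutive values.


First value: 20
Deltas:
  29 - 20 = 9
  39 - 29 = 10
  56 - 39 = 17
  57 - 56 = 1
  99 - 57 = 42


Delta encoded: [20, 9, 10, 17, 1, 42]


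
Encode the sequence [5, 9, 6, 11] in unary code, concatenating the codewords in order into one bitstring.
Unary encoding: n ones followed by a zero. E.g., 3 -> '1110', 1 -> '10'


Encode each number as n ones followed by a terminating 0:
  5 -> 111110 (6 bits)
  9 -> 1111111110 (10 bits)
  6 -> 1111110 (7 bits)
  11 -> 111111111110 (12 bits)
Total length = 6 + 10 + 7 + 12 = 35 bits.

Unary([5, 9, 6, 11]) = 11111011111111101111110111111111110 (35 bits)


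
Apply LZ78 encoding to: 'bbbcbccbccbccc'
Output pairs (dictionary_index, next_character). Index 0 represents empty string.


LZ78 encoding steps:
Dictionary: {0: ''}
Step 1: w='' (idx 0), next='b' -> output (0, 'b'), add 'b' as idx 1
Step 2: w='b' (idx 1), next='b' -> output (1, 'b'), add 'bb' as idx 2
Step 3: w='' (idx 0), next='c' -> output (0, 'c'), add 'c' as idx 3
Step 4: w='b' (idx 1), next='c' -> output (1, 'c'), add 'bc' as idx 4
Step 5: w='c' (idx 3), next='b' -> output (3, 'b'), add 'cb' as idx 5
Step 6: w='c' (idx 3), next='c' -> output (3, 'c'), add 'cc' as idx 6
Step 7: w='bc' (idx 4), next='c' -> output (4, 'c'), add 'bcc' as idx 7
Step 8: w='c' (idx 3), end of input -> output (3, '')


Encoded: [(0, 'b'), (1, 'b'), (0, 'c'), (1, 'c'), (3, 'b'), (3, 'c'), (4, 'c'), (3, '')]


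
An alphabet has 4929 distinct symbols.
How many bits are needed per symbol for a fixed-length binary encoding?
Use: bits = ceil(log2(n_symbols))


log2(4929) = 12.2671
Bracket: 2^12 = 4096 < 4929 <= 2^13 = 8192
So ceil(log2(4929)) = 13

bits = ceil(log2(4929)) = ceil(12.2671) = 13 bits


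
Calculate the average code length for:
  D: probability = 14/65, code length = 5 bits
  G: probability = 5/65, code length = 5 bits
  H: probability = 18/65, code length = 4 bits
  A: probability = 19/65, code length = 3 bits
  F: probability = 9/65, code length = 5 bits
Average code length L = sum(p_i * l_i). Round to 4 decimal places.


Weighted contributions p_i * l_i:
  D: (14/65) * 5 = 70/65
  G: (5/65) * 5 = 25/65
  H: (18/65) * 4 = 72/65
  A: (19/65) * 3 = 57/65
  F: (9/65) * 5 = 45/65
Sum = (70 + 25 + 72 + 57 + 45)/65 = 269/65

L = 269/65 = 4.1385 bits/symbol


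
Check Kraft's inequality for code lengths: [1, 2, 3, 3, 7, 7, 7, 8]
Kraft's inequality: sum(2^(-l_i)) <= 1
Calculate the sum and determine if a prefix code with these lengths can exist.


Sum = 2^(-1) + 2^(-2) + 2^(-3) + 2^(-3) + 2^(-7) + 2^(-7) + 2^(-7) + 2^(-8)
    = 0.5 + 0.25 + 0.125 + 0.125 + 0.0078125 + 0.0078125 + 0.0078125 + 0.00390625
    = 263/256 = 1.02734375
Since 1.02734375 > 1, Kraft's inequality is NOT satisfied.
A prefix code with these lengths CANNOT exist.

Kraft sum = 1.02734375. Not satisfied.


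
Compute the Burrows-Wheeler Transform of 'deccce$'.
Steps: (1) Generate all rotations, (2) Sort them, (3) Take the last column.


Rotations (sorted):
  0: $deccce -> last char: e
  1: ccce$de -> last char: e
  2: cce$dec -> last char: c
  3: ce$decc -> last char: c
  4: deccce$ -> last char: $
  5: e$deccc -> last char: c
  6: eccce$d -> last char: d


BWT = eecc$cd


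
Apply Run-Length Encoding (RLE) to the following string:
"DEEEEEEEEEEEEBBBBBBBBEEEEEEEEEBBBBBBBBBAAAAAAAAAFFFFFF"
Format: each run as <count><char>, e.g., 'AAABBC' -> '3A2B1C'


Scanning runs left to right:
  i=0: run of 'D' x 1 -> '1D'
  i=1: run of 'E' x 12 -> '12E'
  i=13: run of 'B' x 8 -> '8B'
  i=21: run of 'E' x 9 -> '9E'
  i=30: run of 'B' x 9 -> '9B'
  i=39: run of 'A' x 9 -> '9A'
  i=48: run of 'F' x 6 -> '6F'

RLE = 1D12E8B9E9B9A6F


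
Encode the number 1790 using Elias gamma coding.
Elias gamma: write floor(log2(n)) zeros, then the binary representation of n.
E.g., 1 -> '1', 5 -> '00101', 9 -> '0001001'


num_bits = floor(log2(1790)) + 1 = 11
leading_zeros = num_bits - 1 = 10
binary(1790) = 11011111110

Elias gamma(1790) = '0000000000' + '11011111110' = 000000000011011111110 (21 bits)


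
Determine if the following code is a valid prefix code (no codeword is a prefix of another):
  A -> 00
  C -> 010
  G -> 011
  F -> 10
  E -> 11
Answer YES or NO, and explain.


Checking each pair (does one codeword prefix another?):
  A='00' vs C='010': no prefix
  A='00' vs G='011': no prefix
  A='00' vs F='10': no prefix
  A='00' vs E='11': no prefix
  C='010' vs A='00': no prefix
  C='010' vs G='011': no prefix
  C='010' vs F='10': no prefix
  C='010' vs E='11': no prefix
  G='011' vs A='00': no prefix
  G='011' vs C='010': no prefix
  G='011' vs F='10': no prefix
  G='011' vs E='11': no prefix
  F='10' vs A='00': no prefix
  F='10' vs C='010': no prefix
  F='10' vs G='011': no prefix
  F='10' vs E='11': no prefix
  E='11' vs A='00': no prefix
  E='11' vs C='010': no prefix
  E='11' vs G='011': no prefix
  E='11' vs F='10': no prefix
No violation found over all pairs.

YES -- this is a valid prefix code. No codeword is a prefix of any other codeword.


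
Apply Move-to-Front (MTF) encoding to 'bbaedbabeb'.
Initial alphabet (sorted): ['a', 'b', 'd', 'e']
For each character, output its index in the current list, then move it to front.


MTF encoding:
'b': index 1 in ['a', 'b', 'd', 'e'] -> ['b', 'a', 'd', 'e']
'b': index 0 in ['b', 'a', 'd', 'e'] -> ['b', 'a', 'd', 'e']
'a': index 1 in ['b', 'a', 'd', 'e'] -> ['a', 'b', 'd', 'e']
'e': index 3 in ['a', 'b', 'd', 'e'] -> ['e', 'a', 'b', 'd']
'd': index 3 in ['e', 'a', 'b', 'd'] -> ['d', 'e', 'a', 'b']
'b': index 3 in ['d', 'e', 'a', 'b'] -> ['b', 'd', 'e', 'a']
'a': index 3 in ['b', 'd', 'e', 'a'] -> ['a', 'b', 'd', 'e']
'b': index 1 in ['a', 'b', 'd', 'e'] -> ['b', 'a', 'd', 'e']
'e': index 3 in ['b', 'a', 'd', 'e'] -> ['e', 'b', 'a', 'd']
'b': index 1 in ['e', 'b', 'a', 'd'] -> ['b', 'e', 'a', 'd']


Output: [1, 0, 1, 3, 3, 3, 3, 1, 3, 1]


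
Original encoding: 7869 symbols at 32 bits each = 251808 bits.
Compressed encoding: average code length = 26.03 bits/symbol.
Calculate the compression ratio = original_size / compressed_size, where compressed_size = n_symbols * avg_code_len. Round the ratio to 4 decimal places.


original_size = n_symbols * orig_bits = 7869 * 32 = 251808 bits
compressed_size = n_symbols * avg_code_len = 7869 * 26.03 = 204830.07 bits
ratio = original_size / compressed_size = 251808 / 204830.07 = 1.2294

Compression ratio = 1.2294


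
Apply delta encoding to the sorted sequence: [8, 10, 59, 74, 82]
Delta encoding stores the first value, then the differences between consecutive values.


First value: 8
Deltas:
  10 - 8 = 2
  59 - 10 = 49
  74 - 59 = 15
  82 - 74 = 8


Delta encoded: [8, 2, 49, 15, 8]


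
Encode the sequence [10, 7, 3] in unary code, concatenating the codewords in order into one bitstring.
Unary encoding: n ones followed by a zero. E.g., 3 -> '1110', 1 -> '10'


Encode each number as n ones followed by a terminating 0:
  10 -> 11111111110 (11 bits)
  7 -> 11111110 (8 bits)
  3 -> 1110 (4 bits)
Total length = 11 + 8 + 4 = 23 bits.

Unary([10, 7, 3]) = 11111111110111111101110 (23 bits)


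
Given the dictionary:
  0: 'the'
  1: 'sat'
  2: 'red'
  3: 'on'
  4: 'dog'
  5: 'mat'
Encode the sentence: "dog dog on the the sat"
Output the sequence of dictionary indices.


Look up each word in the dictionary:
  'dog' -> 4
  'dog' -> 4
  'on' -> 3
  'the' -> 0
  'the' -> 0
  'sat' -> 1

Encoded: [4, 4, 3, 0, 0, 1]


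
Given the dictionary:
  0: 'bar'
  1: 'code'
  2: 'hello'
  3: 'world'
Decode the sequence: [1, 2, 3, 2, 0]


Look up each index in the dictionary:
  1 -> 'code'
  2 -> 'hello'
  3 -> 'world'
  2 -> 'hello'
  0 -> 'bar'

Decoded: "code hello world hello bar"


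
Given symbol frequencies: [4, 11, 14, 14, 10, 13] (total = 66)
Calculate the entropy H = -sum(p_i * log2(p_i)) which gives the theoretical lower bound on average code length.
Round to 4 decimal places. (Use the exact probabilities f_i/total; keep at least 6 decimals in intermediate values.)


Per-symbol terms -p_i * log2(p_i) with p_i = f_i/66:
  p = 4/66 = 0.060606: log2(p) = -4.044394, -p*log2(p) = 0.245115
  p = 11/66 = 0.166667: log2(p) = -2.584963, -p*log2(p) = 0.430827
  p = 14/66 = 0.212121: log2(p) = -2.237039, -p*log2(p) = 0.474523
  p = 14/66 = 0.212121: log2(p) = -2.237039, -p*log2(p) = 0.474523
  p = 10/66 = 0.151515: log2(p) = -2.722466, -p*log2(p) = 0.412495
  p = 13/66 = 0.196970: log2(p) = -2.343954, -p*log2(p) = 0.461688
H = 0.245115 + 0.430827 + 0.474523 + 0.474523 + 0.412495 + 0.461688 = 2.499171

H = 2.4992 bits/symbol


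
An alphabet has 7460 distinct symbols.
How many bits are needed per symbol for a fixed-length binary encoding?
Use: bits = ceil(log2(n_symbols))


log2(7460) = 12.865
Bracket: 2^12 = 4096 < 7460 <= 2^13 = 8192
So ceil(log2(7460)) = 13

bits = ceil(log2(7460)) = ceil(12.865) = 13 bits


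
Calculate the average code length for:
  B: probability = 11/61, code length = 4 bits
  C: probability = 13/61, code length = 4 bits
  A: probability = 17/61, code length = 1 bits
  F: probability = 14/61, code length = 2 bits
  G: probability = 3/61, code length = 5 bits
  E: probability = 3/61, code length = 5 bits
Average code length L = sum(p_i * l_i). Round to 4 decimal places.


Weighted contributions p_i * l_i:
  B: (11/61) * 4 = 44/61
  C: (13/61) * 4 = 52/61
  A: (17/61) * 1 = 17/61
  F: (14/61) * 2 = 28/61
  G: (3/61) * 5 = 15/61
  E: (3/61) * 5 = 15/61
Sum = (44 + 52 + 17 + 28 + 15 + 15)/61 = 171/61

L = 171/61 = 2.8033 bits/symbol


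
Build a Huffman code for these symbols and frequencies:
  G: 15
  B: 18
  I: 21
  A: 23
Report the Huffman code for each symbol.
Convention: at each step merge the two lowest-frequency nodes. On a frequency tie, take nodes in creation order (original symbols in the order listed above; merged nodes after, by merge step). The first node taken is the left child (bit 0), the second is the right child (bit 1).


Huffman tree construction:
Step 1: Merge G(15) + B(18) = 33
Step 2: Merge I(21) + A(23) = 44
Step 3: Merge (G+B)(33) + (I+A)(44) = 77
Read each symbol's code off the tree from the root (left child = 0, right child = 1).

Codes:
  G: 00 (length 2)
  B: 01 (length 2)
  I: 10 (length 2)
  A: 11 (length 2)
Average code length: 154/77 = 2.0000 bits/symbol


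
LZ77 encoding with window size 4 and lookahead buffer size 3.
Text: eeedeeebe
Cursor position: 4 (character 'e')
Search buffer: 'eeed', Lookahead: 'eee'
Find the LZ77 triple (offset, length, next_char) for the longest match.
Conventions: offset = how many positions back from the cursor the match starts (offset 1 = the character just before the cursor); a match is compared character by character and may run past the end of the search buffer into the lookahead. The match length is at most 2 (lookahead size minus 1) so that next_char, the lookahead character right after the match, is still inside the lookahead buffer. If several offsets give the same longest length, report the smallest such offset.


Try each offset into the search buffer:
  offset=1 (pos 3, char 'd'): match length 0
  offset=2 (pos 2, char 'e'): match length 1
  offset=3 (pos 1, char 'e'): match length 2
  offset=4 (pos 0, char 'e'): match length 2
Longest match has length 2, found at offsets 3, 4; take the smallest, offset 3.
next_char = character at position 4 + 2 = 6 -> 'e'

Best match: offset=3, length=2 (matching 'ee' starting at position 1)
LZ77 triple: (3, 2, 'e')


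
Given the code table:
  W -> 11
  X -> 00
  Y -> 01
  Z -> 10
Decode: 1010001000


Decoding:
10 -> Z
10 -> Z
00 -> X
10 -> Z
00 -> X


Result: ZZXZX


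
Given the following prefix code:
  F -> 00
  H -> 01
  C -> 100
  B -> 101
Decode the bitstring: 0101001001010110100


Decoding step by step:
Bits 01 -> H
Bits 01 -> H
Bits 00 -> F
Bits 100 -> C
Bits 101 -> B
Bits 01 -> H
Bits 101 -> B
Bits 00 -> F


Decoded message: HHFCBHBF


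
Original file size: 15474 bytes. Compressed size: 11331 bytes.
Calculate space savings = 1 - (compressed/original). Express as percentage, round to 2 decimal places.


ratio = compressed/original = 11331/15474 = 0.732261
savings = 1 - ratio = 1 - 0.732261 = 0.267739
as a percentage: 0.267739 * 100 = 26.77%

Space savings = 1 - 11331/15474 = 26.77%


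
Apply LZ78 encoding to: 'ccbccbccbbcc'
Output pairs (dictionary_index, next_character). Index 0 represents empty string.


LZ78 encoding steps:
Dictionary: {0: ''}
Step 1: w='' (idx 0), next='c' -> output (0, 'c'), add 'c' as idx 1
Step 2: w='c' (idx 1), next='b' -> output (1, 'b'), add 'cb' as idx 2
Step 3: w='c' (idx 1), next='c' -> output (1, 'c'), add 'cc' as idx 3
Step 4: w='' (idx 0), next='b' -> output (0, 'b'), add 'b' as idx 4
Step 5: w='cc' (idx 3), next='b' -> output (3, 'b'), add 'ccb' as idx 5
Step 6: w='b' (idx 4), next='c' -> output (4, 'c'), add 'bc' as idx 6
Step 7: w='c' (idx 1), end of input -> output (1, '')


Encoded: [(0, 'c'), (1, 'b'), (1, 'c'), (0, 'b'), (3, 'b'), (4, 'c'), (1, '')]


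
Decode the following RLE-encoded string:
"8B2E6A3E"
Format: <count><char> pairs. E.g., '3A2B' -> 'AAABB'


Expanding each <count><char> pair:
  8B -> 'BBBBBBBB'
  2E -> 'EE'
  6A -> 'AAAAAA'
  3E -> 'EEE'

Decoded = BBBBBBBBEEAAAAAAEEE


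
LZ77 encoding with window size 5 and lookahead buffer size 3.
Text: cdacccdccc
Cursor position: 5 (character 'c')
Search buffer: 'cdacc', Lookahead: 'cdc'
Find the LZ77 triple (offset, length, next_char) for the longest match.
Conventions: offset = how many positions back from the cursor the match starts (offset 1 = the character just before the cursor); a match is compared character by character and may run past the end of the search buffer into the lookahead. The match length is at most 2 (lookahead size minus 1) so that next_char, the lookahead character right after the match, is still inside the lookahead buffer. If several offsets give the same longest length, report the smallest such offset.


Try each offset into the search buffer:
  offset=1 (pos 4, char 'c'): match length 1
  offset=2 (pos 3, char 'c'): match length 1
  offset=3 (pos 2, char 'a'): match length 0
  offset=4 (pos 1, char 'd'): match length 0
  offset=5 (pos 0, char 'c'): match length 2
Longest match has length 2 at offset 5.
next_char = character at position 5 + 2 = 7 -> 'c'

Best match: offset=5, length=2 (matching 'cd' starting at position 0)
LZ77 triple: (5, 2, 'c')


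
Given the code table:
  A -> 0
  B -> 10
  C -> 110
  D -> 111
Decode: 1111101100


Decoding:
111 -> D
110 -> C
110 -> C
0 -> A


Result: DCCA


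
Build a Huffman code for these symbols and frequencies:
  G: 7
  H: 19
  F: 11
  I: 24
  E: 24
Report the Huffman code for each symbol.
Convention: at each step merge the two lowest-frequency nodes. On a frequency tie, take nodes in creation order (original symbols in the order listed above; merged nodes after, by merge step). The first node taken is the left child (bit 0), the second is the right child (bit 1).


Huffman tree construction:
Step 1: Merge G(7) + F(11) = 18
Step 2: Merge (G+F)(18) + H(19) = 37
Step 3: Merge I(24) + E(24) = 48
Step 4: Merge ((G+F)+H)(37) + (I+E)(48) = 85
Read each symbol's code off the tree from the root (left child = 0, right child = 1).

Codes:
  G: 000 (length 3)
  H: 01 (length 2)
  F: 001 (length 3)
  I: 10 (length 2)
  E: 11 (length 2)
Average code length: 188/85 = 2.2118 bits/symbol


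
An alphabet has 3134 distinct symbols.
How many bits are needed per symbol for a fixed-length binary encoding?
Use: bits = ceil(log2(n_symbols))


log2(3134) = 11.6138
Bracket: 2^11 = 2048 < 3134 <= 2^12 = 4096
So ceil(log2(3134)) = 12

bits = ceil(log2(3134)) = ceil(11.6138) = 12 bits


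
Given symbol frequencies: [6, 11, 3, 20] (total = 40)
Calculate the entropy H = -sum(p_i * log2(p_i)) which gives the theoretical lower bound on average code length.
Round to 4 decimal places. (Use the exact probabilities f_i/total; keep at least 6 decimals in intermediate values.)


Per-symbol terms -p_i * log2(p_i) with p_i = f_i/40:
  p = 6/40 = 0.150000: log2(p) = -2.736966, -p*log2(p) = 0.410545
  p = 11/40 = 0.275000: log2(p) = -1.862496, -p*log2(p) = 0.512187
  p = 3/40 = 0.075000: log2(p) = -3.736966, -p*log2(p) = 0.280272
  p = 20/40 = 0.500000: log2(p) = -1.000000, -p*log2(p) = 0.500000
H = 0.410545 + 0.512187 + 0.280272 + 0.500000 = 1.703004

H = 1.703 bits/symbol


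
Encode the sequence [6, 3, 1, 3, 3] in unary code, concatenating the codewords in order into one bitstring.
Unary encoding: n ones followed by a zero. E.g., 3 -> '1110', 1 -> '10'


Encode each number as n ones followed by a terminating 0:
  6 -> 1111110 (7 bits)
  3 -> 1110 (4 bits)
  1 -> 10 (2 bits)
  3 -> 1110 (4 bits)
  3 -> 1110 (4 bits)
Total length = 7 + 4 + 2 + 4 + 4 = 21 bits.

Unary([6, 3, 1, 3, 3]) = 111111011101011101110 (21 bits)


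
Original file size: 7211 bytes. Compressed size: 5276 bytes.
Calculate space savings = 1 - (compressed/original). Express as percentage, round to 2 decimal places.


ratio = compressed/original = 5276/7211 = 0.73166
savings = 1 - ratio = 1 - 0.73166 = 0.26834
as a percentage: 0.26834 * 100 = 26.83%

Space savings = 1 - 5276/7211 = 26.83%


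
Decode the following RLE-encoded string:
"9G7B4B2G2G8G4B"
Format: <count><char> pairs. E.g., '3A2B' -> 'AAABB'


Expanding each <count><char> pair:
  9G -> 'GGGGGGGGG'
  7B -> 'BBBBBBB'
  4B -> 'BBBB'
  2G -> 'GG'
  2G -> 'GG'
  8G -> 'GGGGGGGG'
  4B -> 'BBBB'

Decoded = GGGGGGGGGBBBBBBBBBBBGGGGGGGGGGGGBBBB


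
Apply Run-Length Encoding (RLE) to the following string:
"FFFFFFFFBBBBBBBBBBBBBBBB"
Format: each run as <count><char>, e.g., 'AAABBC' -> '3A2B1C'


Scanning runs left to right:
  i=0: run of 'F' x 8 -> '8F'
  i=8: run of 'B' x 16 -> '16B'

RLE = 8F16B


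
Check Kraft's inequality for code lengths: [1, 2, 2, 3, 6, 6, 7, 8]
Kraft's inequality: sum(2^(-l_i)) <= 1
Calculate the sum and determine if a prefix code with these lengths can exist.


Sum = 2^(-1) + 2^(-2) + 2^(-2) + 2^(-3) + 2^(-6) + 2^(-6) + 2^(-7) + 2^(-8)
    = 0.5 + 0.25 + 0.25 + 0.125 + 0.015625 + 0.015625 + 0.0078125 + 0.00390625
    = 299/256 = 1.16796875
Since 1.16796875 > 1, Kraft's inequality is NOT satisfied.
A prefix code with these lengths CANNOT exist.

Kraft sum = 1.16796875. Not satisfied.


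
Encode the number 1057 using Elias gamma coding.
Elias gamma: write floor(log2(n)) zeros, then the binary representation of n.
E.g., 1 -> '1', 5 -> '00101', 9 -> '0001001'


num_bits = floor(log2(1057)) + 1 = 11
leading_zeros = num_bits - 1 = 10
binary(1057) = 10000100001

Elias gamma(1057) = '0000000000' + '10000100001' = 000000000010000100001 (21 bits)


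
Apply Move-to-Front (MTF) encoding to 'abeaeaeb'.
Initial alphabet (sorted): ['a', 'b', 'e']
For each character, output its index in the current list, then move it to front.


MTF encoding:
'a': index 0 in ['a', 'b', 'e'] -> ['a', 'b', 'e']
'b': index 1 in ['a', 'b', 'e'] -> ['b', 'a', 'e']
'e': index 2 in ['b', 'a', 'e'] -> ['e', 'b', 'a']
'a': index 2 in ['e', 'b', 'a'] -> ['a', 'e', 'b']
'e': index 1 in ['a', 'e', 'b'] -> ['e', 'a', 'b']
'a': index 1 in ['e', 'a', 'b'] -> ['a', 'e', 'b']
'e': index 1 in ['a', 'e', 'b'] -> ['e', 'a', 'b']
'b': index 2 in ['e', 'a', 'b'] -> ['b', 'e', 'a']


Output: [0, 1, 2, 2, 1, 1, 1, 2]


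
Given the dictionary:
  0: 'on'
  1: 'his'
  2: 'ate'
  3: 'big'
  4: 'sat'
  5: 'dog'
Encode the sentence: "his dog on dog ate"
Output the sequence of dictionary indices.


Look up each word in the dictionary:
  'his' -> 1
  'dog' -> 5
  'on' -> 0
  'dog' -> 5
  'ate' -> 2

Encoded: [1, 5, 0, 5, 2]


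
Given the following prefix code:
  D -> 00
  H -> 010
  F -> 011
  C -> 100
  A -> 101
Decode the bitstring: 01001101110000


Decoding step by step:
Bits 010 -> H
Bits 011 -> F
Bits 011 -> F
Bits 100 -> C
Bits 00 -> D


Decoded message: HFFCD


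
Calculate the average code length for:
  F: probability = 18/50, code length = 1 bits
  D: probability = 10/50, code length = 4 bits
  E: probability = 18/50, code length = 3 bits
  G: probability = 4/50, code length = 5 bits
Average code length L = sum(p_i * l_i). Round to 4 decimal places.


Weighted contributions p_i * l_i:
  F: (18/50) * 1 = 18/50
  D: (10/50) * 4 = 40/50
  E: (18/50) * 3 = 54/50
  G: (4/50) * 5 = 20/50
Sum = (18 + 40 + 54 + 20)/50 = 132/50

L = 132/50 = 2.6400 bits/symbol


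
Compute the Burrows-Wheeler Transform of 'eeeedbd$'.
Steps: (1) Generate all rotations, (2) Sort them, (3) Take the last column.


Rotations (sorted):
  0: $eeeedbd -> last char: d
  1: bd$eeeed -> last char: d
  2: d$eeeedb -> last char: b
  3: dbd$eeee -> last char: e
  4: edbd$eee -> last char: e
  5: eedbd$ee -> last char: e
  6: eeedbd$e -> last char: e
  7: eeeedbd$ -> last char: $


BWT = ddbeeee$


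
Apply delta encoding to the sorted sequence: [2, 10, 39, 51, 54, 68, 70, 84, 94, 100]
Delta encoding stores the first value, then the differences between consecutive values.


First value: 2
Deltas:
  10 - 2 = 8
  39 - 10 = 29
  51 - 39 = 12
  54 - 51 = 3
  68 - 54 = 14
  70 - 68 = 2
  84 - 70 = 14
  94 - 84 = 10
  100 - 94 = 6


Delta encoded: [2, 8, 29, 12, 3, 14, 2, 14, 10, 6]


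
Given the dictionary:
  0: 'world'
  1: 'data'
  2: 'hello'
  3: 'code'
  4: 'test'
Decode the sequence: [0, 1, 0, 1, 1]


Look up each index in the dictionary:
  0 -> 'world'
  1 -> 'data'
  0 -> 'world'
  1 -> 'data'
  1 -> 'data'

Decoded: "world data world data data"


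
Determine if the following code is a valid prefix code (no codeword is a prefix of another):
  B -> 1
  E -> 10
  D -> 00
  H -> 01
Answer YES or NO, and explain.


Checking each pair (does one codeword prefix another?):
  B='1' vs E='10': prefix -- VIOLATION

NO -- this is NOT a valid prefix code. B (1) is a prefix of E (10).


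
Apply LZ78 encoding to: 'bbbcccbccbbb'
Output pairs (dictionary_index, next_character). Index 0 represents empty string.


LZ78 encoding steps:
Dictionary: {0: ''}
Step 1: w='' (idx 0), next='b' -> output (0, 'b'), add 'b' as idx 1
Step 2: w='b' (idx 1), next='b' -> output (1, 'b'), add 'bb' as idx 2
Step 3: w='' (idx 0), next='c' -> output (0, 'c'), add 'c' as idx 3
Step 4: w='c' (idx 3), next='c' -> output (3, 'c'), add 'cc' as idx 4
Step 5: w='b' (idx 1), next='c' -> output (1, 'c'), add 'bc' as idx 5
Step 6: w='c' (idx 3), next='b' -> output (3, 'b'), add 'cb' as idx 6
Step 7: w='bb' (idx 2), end of input -> output (2, '')


Encoded: [(0, 'b'), (1, 'b'), (0, 'c'), (3, 'c'), (1, 'c'), (3, 'b'), (2, '')]


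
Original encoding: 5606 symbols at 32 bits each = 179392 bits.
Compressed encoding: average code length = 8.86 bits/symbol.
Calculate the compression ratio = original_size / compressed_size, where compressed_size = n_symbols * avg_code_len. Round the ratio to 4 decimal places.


original_size = n_symbols * orig_bits = 5606 * 32 = 179392 bits
compressed_size = n_symbols * avg_code_len = 5606 * 8.86 = 49669.16 bits
ratio = original_size / compressed_size = 179392 / 49669.16 = 3.6117

Compression ratio = 3.6117


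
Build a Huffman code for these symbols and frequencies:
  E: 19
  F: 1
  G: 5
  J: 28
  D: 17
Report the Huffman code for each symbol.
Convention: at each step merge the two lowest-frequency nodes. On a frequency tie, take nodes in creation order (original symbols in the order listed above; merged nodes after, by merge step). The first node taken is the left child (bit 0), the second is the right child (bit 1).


Huffman tree construction:
Step 1: Merge F(1) + G(5) = 6
Step 2: Merge (F+G)(6) + D(17) = 23
Step 3: Merge E(19) + ((F+G)+D)(23) = 42
Step 4: Merge J(28) + (E+((F+G)+D))(42) = 70
Read each symbol's code off the tree from the root (left child = 0, right child = 1).

Codes:
  E: 10 (length 2)
  F: 1100 (length 4)
  G: 1101 (length 4)
  J: 0 (length 1)
  D: 111 (length 3)
Average code length: 141/70 = 2.0143 bits/symbol
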